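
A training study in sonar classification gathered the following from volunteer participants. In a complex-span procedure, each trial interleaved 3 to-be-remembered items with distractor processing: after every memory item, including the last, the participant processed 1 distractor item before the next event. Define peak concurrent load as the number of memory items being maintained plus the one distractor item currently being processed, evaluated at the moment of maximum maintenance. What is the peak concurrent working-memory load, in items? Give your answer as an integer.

4

Maintenance is greatest during the distractor(s) after memory item 3: all 3 memory items are being held.
One distractor item is concurrently being processed.
Peak concurrent load = 3 + 1 = 4 items.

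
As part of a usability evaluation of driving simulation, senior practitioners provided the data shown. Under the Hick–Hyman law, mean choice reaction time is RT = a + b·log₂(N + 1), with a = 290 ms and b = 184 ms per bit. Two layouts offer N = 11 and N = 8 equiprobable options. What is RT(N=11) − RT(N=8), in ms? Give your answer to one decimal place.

76.4

RT(11) = 290 + 184·log₂(12) = 290 + 184·3.5850 = 949.6400 ms.
RT(8) = 290 + 184·log₂(9) = 290 + 184·3.1699 = 873.2616 ms.
Difference = 949.6400 − 873.2616 = 76.3784 ≈ 76.4 ms.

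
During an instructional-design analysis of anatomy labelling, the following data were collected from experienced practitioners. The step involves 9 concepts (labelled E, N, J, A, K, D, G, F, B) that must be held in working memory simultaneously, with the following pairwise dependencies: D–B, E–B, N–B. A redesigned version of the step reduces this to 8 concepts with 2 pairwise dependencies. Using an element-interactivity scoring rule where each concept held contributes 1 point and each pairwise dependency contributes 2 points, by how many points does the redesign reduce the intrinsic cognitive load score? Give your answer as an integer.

Original: 9 × 1 + 3 × 2 = 9 + 6 = 15.
Redesigned: 8 × 1 + 2 × 2 = 8 + 4 = 12.
Reduction = 15 − 12 = 3.

3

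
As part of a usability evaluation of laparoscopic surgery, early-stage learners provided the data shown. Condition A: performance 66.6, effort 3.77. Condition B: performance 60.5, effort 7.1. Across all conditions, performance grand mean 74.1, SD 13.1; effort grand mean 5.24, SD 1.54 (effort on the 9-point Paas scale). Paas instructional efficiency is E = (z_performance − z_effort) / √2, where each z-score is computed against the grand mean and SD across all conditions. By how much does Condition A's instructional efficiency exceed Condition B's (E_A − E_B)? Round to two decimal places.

1.86

Condition A: z_P = (66.6 − 74.1)/13.1 = -0.5725; z_E = (3.77 − 5.24)/1.54 = -0.9545; E_A = (-0.5725 − (-0.9545))/√2 = 0.2701.
Condition B: z_P = (60.5 − 74.1)/13.1 = -1.0382; z_E = (7.1 − 5.24)/1.54 = 1.2078; E_B = (-1.0382 − 1.2078)/√2 = -1.5882.
E_A − E_B = 0.2701 − (-1.5882) = 1.8583 ≈ 1.86.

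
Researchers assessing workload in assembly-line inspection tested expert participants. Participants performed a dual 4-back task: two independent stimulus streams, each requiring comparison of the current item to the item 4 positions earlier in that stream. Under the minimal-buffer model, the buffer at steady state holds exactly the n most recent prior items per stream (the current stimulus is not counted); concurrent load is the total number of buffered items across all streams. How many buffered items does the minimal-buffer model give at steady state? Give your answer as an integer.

Each stream's buffer holds its 4 most recent prior items.
Two independent streams: 2 × 4 = 8 buffered items at steady state.

8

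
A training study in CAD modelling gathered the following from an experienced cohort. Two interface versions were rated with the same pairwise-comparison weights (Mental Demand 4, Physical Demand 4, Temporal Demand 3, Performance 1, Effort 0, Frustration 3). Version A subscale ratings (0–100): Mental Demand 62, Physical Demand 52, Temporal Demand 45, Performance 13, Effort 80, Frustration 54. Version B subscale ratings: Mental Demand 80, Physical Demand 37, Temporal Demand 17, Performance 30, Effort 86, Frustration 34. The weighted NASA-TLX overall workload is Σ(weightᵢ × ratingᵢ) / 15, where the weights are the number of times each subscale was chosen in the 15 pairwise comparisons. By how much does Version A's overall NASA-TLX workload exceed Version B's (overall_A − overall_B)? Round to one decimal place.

7.7

Version A weighted sum = 4·62 + 4·52 + 3·45 + 1·13 + 0·80 + 3·54 = 248 + 208 + 135 + 13 + 0 + 162 = 766; overall_A = 766/15 = 51.0667.
Version B weighted sum = 4·80 + 4·37 + 3·17 + 1·30 + 0·86 + 3·34 = 320 + 148 + 51 + 30 + 0 + 102 = 651; overall_B = 651/15 = 43.4000.
Difference = 51.0667 − 43.4000 = 7.6667 ≈ 7.7.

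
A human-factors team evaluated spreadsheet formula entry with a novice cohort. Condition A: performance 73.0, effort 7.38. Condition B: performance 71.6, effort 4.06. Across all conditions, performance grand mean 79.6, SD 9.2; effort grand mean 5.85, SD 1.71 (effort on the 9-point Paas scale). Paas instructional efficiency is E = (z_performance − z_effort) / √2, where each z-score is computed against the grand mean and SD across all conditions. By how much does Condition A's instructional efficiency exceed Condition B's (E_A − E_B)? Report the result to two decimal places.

-1.27

Condition A: z_P = (73.0 − 79.6)/9.2 = -0.7174; z_E = (7.38 − 5.85)/1.71 = 0.8947; E_A = (-0.7174 − 0.8947)/√2 = -1.1399.
Condition B: z_P = (71.6 − 79.6)/9.2 = -0.8696; z_E = (4.06 − 5.85)/1.71 = -1.0468; E_B = (-0.8696 − (-1.0468))/√2 = 0.1253.
E_A − E_B = -1.1399 − 0.1253 = -1.2652 ≈ -1.27.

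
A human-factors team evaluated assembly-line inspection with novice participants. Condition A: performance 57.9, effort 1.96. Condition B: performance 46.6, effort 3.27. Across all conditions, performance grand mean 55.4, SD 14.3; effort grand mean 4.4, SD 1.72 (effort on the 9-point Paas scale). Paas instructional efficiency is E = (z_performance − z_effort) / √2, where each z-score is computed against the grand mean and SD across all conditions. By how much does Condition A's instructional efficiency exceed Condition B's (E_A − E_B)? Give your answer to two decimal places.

Condition A: z_P = (57.9 − 55.4)/14.3 = 0.1748; z_E = (1.96 − 4.4)/1.72 = -1.4186; E_A = (0.1748 − (-1.4186))/√2 = 1.1267.
Condition B: z_P = (46.6 − 55.4)/14.3 = -0.6154; z_E = (3.27 − 4.4)/1.72 = -0.6570; E_B = (-0.6154 − (-0.6570))/√2 = 0.0294.
E_A − E_B = 1.1267 − 0.0294 = 1.0973 ≈ 1.10.

1.10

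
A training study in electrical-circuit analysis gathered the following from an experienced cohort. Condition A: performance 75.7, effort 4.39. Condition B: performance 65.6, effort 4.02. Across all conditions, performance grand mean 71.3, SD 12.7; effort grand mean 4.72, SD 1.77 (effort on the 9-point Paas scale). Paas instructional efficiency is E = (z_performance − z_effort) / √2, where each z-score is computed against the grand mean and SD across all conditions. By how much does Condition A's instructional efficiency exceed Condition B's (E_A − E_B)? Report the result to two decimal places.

Condition A: z_P = (75.7 − 71.3)/12.7 = 0.3465; z_E = (4.39 − 4.72)/1.77 = -0.1864; E_A = (0.3465 − (-0.1864))/√2 = 0.3768.
Condition B: z_P = (65.6 − 71.3)/12.7 = -0.4488; z_E = (4.02 − 4.72)/1.77 = -0.3955; E_B = (-0.4488 − (-0.3955))/√2 = -0.0377.
E_A − E_B = 0.3768 − (-0.0377) = 0.4145 ≈ 0.41.

0.41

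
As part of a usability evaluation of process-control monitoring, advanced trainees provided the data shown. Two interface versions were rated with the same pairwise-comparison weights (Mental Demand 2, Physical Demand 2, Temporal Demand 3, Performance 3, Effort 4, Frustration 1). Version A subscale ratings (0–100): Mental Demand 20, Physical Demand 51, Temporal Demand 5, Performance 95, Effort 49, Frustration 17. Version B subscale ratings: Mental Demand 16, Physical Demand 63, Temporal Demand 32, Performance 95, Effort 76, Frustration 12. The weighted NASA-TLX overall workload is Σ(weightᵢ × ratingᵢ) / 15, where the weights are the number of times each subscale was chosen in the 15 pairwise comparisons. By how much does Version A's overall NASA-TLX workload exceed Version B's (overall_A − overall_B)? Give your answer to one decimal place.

-13.3

Version A weighted sum = 2·20 + 2·51 + 3·5 + 3·95 + 4·49 + 1·17 = 40 + 102 + 15 + 285 + 196 + 17 = 655; overall_A = 655/15 = 43.6667.
Version B weighted sum = 2·16 + 2·63 + 3·32 + 3·95 + 4·76 + 1·12 = 32 + 126 + 96 + 285 + 304 + 12 = 855; overall_B = 855/15 = 57.0000.
Difference = 43.6667 − 57.0000 = -13.3333 ≈ -13.3.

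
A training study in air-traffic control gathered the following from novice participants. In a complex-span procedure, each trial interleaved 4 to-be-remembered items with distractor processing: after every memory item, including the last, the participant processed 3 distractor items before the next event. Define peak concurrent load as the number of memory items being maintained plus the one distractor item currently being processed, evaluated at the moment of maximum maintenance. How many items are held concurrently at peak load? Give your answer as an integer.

Maintenance is greatest during the distractor(s) after memory item 4: all 4 memory items are being held.
One distractor item is concurrently being processed.
Peak concurrent load = 4 + 1 = 5 items.

5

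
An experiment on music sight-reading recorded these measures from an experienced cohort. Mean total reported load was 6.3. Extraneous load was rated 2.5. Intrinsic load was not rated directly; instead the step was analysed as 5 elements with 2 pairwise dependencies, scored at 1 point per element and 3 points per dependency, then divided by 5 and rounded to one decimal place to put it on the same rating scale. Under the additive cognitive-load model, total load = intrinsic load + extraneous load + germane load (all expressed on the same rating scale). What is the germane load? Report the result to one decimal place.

1.6

Intrinsic (element-interactivity): (5 × 1 + 2 × 3) / 5 = 11 / 5 = 2.2000 → 2.2.
germane load = total − intrinsic − extraneous
             = 6.3 − 2.2 − 2.5 = 1.6.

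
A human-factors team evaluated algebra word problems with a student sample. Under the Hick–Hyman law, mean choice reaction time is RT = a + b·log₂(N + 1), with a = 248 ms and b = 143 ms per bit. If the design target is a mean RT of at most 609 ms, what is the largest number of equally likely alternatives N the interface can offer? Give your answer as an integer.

Set 248 + 143·log₂(N + 1) ≤ 609.
log₂(N + 1) ≤ (609 − 248) / 143 = 2.5245.
N + 1 ≤ 2^2.5245 = 5.7537.
N ≤ 4.7537, so the largest integer N is 4.

4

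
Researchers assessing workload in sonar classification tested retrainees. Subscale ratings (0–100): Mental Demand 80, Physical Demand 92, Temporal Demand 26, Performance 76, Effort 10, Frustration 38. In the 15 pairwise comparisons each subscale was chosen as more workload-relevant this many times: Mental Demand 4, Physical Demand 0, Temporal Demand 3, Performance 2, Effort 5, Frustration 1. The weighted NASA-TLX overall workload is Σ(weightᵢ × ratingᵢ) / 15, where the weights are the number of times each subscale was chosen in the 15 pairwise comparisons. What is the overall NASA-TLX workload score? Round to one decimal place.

42.5

The tallies are the weights (they sum to 15).
Weighted sum = 4·80 + 0·92 + 3·26 + 2·76 + 5·10 + 1·38
            = 320 + 0 + 78 + 152 + 50 + 38 = 638.
Overall workload = 638 / 15 = 42.5333 ≈ 42.5.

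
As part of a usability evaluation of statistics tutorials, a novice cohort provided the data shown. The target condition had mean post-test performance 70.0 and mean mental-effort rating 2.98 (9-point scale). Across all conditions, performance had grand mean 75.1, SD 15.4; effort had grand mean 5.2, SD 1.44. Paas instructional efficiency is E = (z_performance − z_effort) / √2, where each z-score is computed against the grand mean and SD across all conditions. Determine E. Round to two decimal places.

z_performance = (70.0 − 75.1) / 15.4 = -5.1000 / 15.4 = -0.3312.
z_effort = (2.98 − 5.2) / 1.44 = -2.2200 / 1.44 = -1.5417.
z_P − z_E = -0.3312 − (-1.5417) = 1.2105.
E = 1.2105 / √2 = 1.2105 / 1.41421 = 0.8560 ≈ 0.86.

0.86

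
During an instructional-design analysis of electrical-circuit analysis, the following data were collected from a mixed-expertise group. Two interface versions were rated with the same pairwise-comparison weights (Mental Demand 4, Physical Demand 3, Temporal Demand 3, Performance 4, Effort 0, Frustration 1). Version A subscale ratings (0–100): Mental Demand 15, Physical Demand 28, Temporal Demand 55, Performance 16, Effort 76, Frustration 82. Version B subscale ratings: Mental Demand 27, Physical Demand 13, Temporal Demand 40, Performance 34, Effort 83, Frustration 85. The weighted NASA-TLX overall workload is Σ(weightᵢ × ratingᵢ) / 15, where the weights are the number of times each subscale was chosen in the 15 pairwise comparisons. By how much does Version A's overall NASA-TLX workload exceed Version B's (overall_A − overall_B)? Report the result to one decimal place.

-2.2

Version A weighted sum = 4·15 + 3·28 + 3·55 + 4·16 + 0·76 + 1·82 = 60 + 84 + 165 + 64 + 0 + 82 = 455; overall_A = 455/15 = 30.3333.
Version B weighted sum = 4·27 + 3·13 + 3·40 + 4·34 + 0·83 + 1·85 = 108 + 39 + 120 + 136 + 0 + 85 = 488; overall_B = 488/15 = 32.5333.
Difference = 30.3333 − 32.5333 = -2.2000 ≈ -2.2.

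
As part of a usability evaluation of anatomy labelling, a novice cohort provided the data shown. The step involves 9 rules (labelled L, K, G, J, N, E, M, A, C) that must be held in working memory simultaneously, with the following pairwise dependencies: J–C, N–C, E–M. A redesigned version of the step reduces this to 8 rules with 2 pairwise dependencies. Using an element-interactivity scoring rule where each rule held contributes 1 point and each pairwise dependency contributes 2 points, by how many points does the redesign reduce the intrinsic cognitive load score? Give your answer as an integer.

Original: 9 × 1 + 3 × 2 = 9 + 6 = 15.
Redesigned: 8 × 1 + 2 × 2 = 8 + 4 = 12.
Reduction = 15 − 12 = 3.

3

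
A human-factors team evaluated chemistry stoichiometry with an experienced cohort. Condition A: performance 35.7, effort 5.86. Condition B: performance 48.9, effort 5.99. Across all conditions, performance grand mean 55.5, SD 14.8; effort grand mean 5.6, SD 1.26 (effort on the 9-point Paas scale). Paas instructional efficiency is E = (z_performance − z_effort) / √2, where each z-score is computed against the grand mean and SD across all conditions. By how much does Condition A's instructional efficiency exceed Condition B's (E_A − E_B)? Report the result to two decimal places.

-0.56

Condition A: z_P = (35.7 − 55.5)/14.8 = -1.3378; z_E = (5.86 − 5.6)/1.26 = 0.2063; E_A = (-1.3378 − 0.2063)/√2 = -1.0918.
Condition B: z_P = (48.9 − 55.5)/14.8 = -0.4459; z_E = (5.99 − 5.6)/1.26 = 0.3095; E_B = (-0.4459 − 0.3095)/√2 = -0.5341.
E_A − E_B = -1.0918 − (-0.5341) = -0.5577 ≈ -0.56.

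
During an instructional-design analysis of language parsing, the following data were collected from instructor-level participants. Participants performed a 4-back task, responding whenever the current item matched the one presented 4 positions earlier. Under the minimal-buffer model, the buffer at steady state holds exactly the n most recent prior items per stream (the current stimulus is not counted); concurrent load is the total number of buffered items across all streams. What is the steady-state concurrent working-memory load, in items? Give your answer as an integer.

4

The buffer holds the 4 most recent prior items.
Steady-state concurrent load = 4 items.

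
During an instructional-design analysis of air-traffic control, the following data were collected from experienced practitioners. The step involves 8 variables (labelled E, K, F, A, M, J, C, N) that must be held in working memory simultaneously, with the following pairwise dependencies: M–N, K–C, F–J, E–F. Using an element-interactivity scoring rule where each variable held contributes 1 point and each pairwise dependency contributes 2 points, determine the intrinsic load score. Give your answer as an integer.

16

Count of variables held simultaneously: 8.
Count of pairwise dependencies listed: 4.
Element contribution: 8 × 1 = 8.
Interaction contribution: 4 × 2 = 8.
Intrinsic load = 8 + 8 = 16.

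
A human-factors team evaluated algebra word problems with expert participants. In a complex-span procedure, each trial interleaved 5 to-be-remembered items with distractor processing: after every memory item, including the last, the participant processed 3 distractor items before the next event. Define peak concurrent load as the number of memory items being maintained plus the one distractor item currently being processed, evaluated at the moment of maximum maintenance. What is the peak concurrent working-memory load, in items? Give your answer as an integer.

Maintenance is greatest during the distractor(s) after memory item 5: all 5 memory items are being held.
One distractor item is concurrently being processed.
Peak concurrent load = 5 + 1 = 6 items.

6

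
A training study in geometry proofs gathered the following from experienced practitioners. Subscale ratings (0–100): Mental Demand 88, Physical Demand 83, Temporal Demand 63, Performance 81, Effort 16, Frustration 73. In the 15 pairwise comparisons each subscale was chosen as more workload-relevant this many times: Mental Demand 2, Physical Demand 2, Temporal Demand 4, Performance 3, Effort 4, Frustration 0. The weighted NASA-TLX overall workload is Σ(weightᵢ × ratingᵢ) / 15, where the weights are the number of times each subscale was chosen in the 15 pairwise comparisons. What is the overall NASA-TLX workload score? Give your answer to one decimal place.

The tallies are the weights (they sum to 15).
Weighted sum = 2·88 + 2·83 + 4·63 + 3·81 + 4·16 + 0·73
            = 176 + 166 + 252 + 243 + 64 + 0 = 901.
Overall workload = 901 / 15 = 60.0667 ≈ 60.1.

60.1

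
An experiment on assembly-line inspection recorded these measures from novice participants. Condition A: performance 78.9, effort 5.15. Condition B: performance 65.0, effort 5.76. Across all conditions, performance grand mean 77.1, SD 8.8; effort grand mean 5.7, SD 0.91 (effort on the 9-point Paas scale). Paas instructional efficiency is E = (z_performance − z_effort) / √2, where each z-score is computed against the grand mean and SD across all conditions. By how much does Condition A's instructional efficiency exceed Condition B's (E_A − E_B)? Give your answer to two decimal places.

Condition A: z_P = (78.9 − 77.1)/8.8 = 0.2045; z_E = (5.15 − 5.7)/0.91 = -0.6044; E_A = (0.2045 − (-0.6044))/√2 = 0.5720.
Condition B: z_P = (65.0 − 77.1)/8.8 = -1.3750; z_E = (5.76 − 5.7)/0.91 = 0.0659; E_B = (-1.3750 − 0.0659)/√2 = -1.0189.
E_A − E_B = 0.5720 − (-1.0189) = 1.5909 ≈ 1.59.

1.59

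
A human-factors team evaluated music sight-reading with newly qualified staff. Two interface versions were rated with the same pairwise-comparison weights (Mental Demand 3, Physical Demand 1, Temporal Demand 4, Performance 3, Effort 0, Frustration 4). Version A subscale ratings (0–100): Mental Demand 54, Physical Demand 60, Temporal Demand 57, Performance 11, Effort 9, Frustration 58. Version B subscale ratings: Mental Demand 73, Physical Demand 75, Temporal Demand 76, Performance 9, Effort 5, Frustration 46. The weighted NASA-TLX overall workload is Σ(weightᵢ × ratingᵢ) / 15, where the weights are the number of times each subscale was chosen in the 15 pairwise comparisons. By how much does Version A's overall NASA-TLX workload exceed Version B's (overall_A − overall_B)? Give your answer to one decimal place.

-6.3

Version A weighted sum = 3·54 + 1·60 + 4·57 + 3·11 + 0·9 + 4·58 = 162 + 60 + 228 + 33 + 0 + 232 = 715; overall_A = 715/15 = 47.6667.
Version B weighted sum = 3·73 + 1·75 + 4·76 + 3·9 + 0·5 + 4·46 = 219 + 75 + 304 + 27 + 0 + 184 = 809; overall_B = 809/15 = 53.9333.
Difference = 47.6667 − 53.9333 = -6.2666 ≈ -6.3.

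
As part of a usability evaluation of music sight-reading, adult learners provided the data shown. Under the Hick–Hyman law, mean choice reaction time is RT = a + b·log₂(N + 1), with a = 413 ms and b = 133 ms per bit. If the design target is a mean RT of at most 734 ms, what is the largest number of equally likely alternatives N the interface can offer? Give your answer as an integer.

Set 413 + 133·log₂(N + 1) ≤ 734.
log₂(N + 1) ≤ (734 − 413) / 133 = 2.4135.
N + 1 ≤ 2^2.4135 = 5.3277.
N ≤ 4.3277, so the largest integer N is 4.

4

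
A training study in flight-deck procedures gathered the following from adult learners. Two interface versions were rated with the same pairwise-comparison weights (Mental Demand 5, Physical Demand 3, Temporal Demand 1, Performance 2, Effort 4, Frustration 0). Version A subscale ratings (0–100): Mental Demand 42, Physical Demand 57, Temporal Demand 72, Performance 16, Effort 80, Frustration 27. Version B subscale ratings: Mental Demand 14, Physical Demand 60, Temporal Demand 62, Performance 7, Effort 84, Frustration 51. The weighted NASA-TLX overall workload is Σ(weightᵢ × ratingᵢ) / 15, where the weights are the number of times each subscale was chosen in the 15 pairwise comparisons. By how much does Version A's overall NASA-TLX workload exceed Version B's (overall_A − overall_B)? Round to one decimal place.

Version A weighted sum = 5·42 + 3·57 + 1·72 + 2·16 + 4·80 + 0·27 = 210 + 171 + 72 + 32 + 320 + 0 = 805; overall_A = 805/15 = 53.6667.
Version B weighted sum = 5·14 + 3·60 + 1·62 + 2·7 + 4·84 + 0·51 = 70 + 180 + 62 + 14 + 336 + 0 = 662; overall_B = 662/15 = 44.1333.
Difference = 53.6667 − 44.1333 = 9.5334 ≈ 9.5.

9.5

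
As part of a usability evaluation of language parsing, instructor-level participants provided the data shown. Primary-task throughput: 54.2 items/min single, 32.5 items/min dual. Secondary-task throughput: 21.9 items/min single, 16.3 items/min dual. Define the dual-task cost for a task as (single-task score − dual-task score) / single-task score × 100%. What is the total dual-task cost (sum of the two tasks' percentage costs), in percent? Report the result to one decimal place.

65.6

Primary cost = (54.2 − 32.5) / 54.2 × 100% = 40.0369%.
Secondary cost = (21.9 − 16.3) / 21.9 × 100% = 25.5708%.
Total = 40.0369% + 25.5708% = 65.6077% ≈ 65.6%.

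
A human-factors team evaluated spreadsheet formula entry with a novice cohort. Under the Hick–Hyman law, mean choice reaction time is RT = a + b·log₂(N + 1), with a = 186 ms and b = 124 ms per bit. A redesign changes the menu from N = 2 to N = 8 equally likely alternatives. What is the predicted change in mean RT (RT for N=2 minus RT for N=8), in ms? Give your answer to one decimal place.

RT(2) = 186 + 124·log₂(3) = 186 + 124·1.5850 = 382.5400 ms.
RT(8) = 186 + 124·log₂(9) = 186 + 124·3.1699 = 579.0676 ms.
Difference = 382.5400 − 579.0676 = -196.5276 ≈ -196.5 ms.

-196.5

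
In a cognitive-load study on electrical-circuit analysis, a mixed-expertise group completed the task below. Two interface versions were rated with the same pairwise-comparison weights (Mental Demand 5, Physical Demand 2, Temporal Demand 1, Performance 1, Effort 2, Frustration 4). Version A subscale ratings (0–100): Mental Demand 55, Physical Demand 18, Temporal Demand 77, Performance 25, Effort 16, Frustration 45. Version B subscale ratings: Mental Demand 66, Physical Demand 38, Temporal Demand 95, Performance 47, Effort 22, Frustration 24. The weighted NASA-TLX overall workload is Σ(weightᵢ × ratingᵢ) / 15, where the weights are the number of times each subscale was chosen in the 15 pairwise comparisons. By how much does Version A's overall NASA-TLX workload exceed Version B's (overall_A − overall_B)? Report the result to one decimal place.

-4.2

Version A weighted sum = 5·55 + 2·18 + 1·77 + 1·25 + 2·16 + 4·45 = 275 + 36 + 77 + 25 + 32 + 180 = 625; overall_A = 625/15 = 41.6667.
Version B weighted sum = 5·66 + 2·38 + 1·95 + 1·47 + 2·22 + 4·24 = 330 + 76 + 95 + 47 + 44 + 96 = 688; overall_B = 688/15 = 45.8667.
Difference = 41.6667 − 45.8667 = -4.2000 ≈ -4.2.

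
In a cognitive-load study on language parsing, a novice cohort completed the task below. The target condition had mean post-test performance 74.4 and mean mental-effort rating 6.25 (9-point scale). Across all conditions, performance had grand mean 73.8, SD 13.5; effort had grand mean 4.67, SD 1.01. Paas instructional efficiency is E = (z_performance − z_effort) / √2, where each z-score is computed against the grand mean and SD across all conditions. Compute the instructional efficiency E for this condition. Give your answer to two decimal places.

z_performance = (74.4 − 73.8) / 13.5 = 0.6000 / 13.5 = 0.0444.
z_effort = (6.25 − 4.67) / 1.01 = 1.5800 / 1.01 = 1.5644.
z_P − z_E = 0.0444 − 1.5644 = -1.5200.
E = -1.5200 / √2 = -1.5200 / 1.41421 = -1.0748 ≈ -1.07.

-1.07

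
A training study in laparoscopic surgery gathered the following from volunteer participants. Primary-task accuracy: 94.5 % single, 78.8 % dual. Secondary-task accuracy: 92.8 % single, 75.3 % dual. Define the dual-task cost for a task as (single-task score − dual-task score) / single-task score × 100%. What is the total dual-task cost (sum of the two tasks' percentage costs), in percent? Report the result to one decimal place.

Primary cost = (94.5 − 78.8) / 94.5 × 100% = 16.6138%.
Secondary cost = (92.8 − 75.3) / 92.8 × 100% = 18.8578%.
Total = 16.6138% + 18.8578% = 35.4716% ≈ 35.5%.

35.5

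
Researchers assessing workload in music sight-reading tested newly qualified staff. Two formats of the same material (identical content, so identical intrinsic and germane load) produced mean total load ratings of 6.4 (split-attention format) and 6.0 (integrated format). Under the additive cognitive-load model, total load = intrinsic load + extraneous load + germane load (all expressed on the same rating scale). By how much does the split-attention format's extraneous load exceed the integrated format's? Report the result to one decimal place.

0.4

Intrinsic and germane load are equal across formats, so the difference in total load equals the difference in extraneous load.
Extraneous-load difference = 6.4 − 6.0 = 0.4.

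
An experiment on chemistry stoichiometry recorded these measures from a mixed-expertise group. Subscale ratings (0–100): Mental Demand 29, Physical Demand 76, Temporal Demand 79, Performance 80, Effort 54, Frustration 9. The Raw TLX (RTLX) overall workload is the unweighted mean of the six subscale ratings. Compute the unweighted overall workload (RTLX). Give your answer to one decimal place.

54.5

Sum of ratings = 29 + 76 + 79 + 80 + 54 + 9 = 327.
RTLX = 327 / 6 = 54.5000 ≈ 54.5.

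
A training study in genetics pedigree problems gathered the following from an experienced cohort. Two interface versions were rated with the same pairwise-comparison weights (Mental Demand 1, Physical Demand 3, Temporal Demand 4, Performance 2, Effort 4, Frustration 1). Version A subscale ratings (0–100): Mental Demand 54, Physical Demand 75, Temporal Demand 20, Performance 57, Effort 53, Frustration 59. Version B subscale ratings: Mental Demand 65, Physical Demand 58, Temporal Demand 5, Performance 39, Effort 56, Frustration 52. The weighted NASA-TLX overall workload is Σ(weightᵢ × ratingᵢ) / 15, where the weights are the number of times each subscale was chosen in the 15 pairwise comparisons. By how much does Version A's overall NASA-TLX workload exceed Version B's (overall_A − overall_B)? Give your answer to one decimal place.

8.7

Version A weighted sum = 1·54 + 3·75 + 4·20 + 2·57 + 4·53 + 1·59 = 54 + 225 + 80 + 114 + 212 + 59 = 744; overall_A = 744/15 = 49.6000.
Version B weighted sum = 1·65 + 3·58 + 4·5 + 2·39 + 4·56 + 1·52 = 65 + 174 + 20 + 78 + 224 + 52 = 613; overall_B = 613/15 = 40.8667.
Difference = 49.6000 − 40.8667 = 8.7333 ≈ 8.7.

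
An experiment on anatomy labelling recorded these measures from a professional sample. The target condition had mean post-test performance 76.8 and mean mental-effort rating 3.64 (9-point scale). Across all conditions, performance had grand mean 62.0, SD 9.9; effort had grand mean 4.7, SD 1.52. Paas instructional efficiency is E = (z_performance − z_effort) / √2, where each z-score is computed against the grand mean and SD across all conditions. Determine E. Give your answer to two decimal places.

1.55

z_performance = (76.8 − 62.0) / 9.9 = 14.8000 / 9.9 = 1.4949.
z_effort = (3.64 − 4.7) / 1.52 = -1.0600 / 1.52 = -0.6974.
z_P − z_E = 1.4949 − (-0.6974) = 2.1923.
E = 2.1923 / √2 = 2.1923 / 1.41421 = 1.5502 ≈ 1.55.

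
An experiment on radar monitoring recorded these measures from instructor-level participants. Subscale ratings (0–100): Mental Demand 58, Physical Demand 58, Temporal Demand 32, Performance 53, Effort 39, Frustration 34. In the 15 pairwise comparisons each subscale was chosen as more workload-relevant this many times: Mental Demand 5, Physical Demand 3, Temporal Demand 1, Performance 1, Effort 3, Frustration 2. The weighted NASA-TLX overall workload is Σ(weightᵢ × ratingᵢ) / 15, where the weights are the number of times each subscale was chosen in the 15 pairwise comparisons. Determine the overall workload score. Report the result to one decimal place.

48.9

The tallies are the weights (they sum to 15).
Weighted sum = 5·58 + 3·58 + 1·32 + 1·53 + 3·39 + 2·34
            = 290 + 174 + 32 + 53 + 117 + 68 = 734.
Overall workload = 734 / 15 = 48.9333 ≈ 48.9.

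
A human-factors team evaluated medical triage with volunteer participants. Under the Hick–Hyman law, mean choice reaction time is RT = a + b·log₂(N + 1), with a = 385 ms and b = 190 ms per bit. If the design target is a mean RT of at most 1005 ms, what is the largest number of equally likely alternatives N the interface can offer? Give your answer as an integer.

Set 385 + 190·log₂(N + 1) ≤ 1005.
log₂(N + 1) ≤ (1005 − 385) / 190 = 3.2632.
N + 1 ≤ 2^3.2632 = 9.6011.
N ≤ 8.6011, so the largest integer N is 8.

8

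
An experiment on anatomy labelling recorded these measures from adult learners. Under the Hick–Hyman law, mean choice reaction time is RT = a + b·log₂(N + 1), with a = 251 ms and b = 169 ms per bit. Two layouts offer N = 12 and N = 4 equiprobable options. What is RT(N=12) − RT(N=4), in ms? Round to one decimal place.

233.0

RT(12) = 251 + 169·log₂(13) = 251 + 169·3.7004 = 876.3676 ms.
RT(4) = 251 + 169·log₂(5) = 251 + 169·2.3219 = 643.4011 ms.
Difference = 876.3676 − 643.4011 = 232.9665 ≈ 233.0 ms.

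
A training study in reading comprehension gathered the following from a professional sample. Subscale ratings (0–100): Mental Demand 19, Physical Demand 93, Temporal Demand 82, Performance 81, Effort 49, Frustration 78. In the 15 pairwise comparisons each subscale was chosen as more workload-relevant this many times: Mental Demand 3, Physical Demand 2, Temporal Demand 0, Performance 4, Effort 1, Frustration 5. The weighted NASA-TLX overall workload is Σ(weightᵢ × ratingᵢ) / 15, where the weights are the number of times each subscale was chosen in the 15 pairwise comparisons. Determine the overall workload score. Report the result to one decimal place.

67.1

The tallies are the weights (they sum to 15).
Weighted sum = 3·19 + 2·93 + 0·82 + 4·81 + 1·49 + 5·78
            = 57 + 186 + 0 + 324 + 49 + 390 = 1006.
Overall workload = 1006 / 15 = 67.0667 ≈ 67.1.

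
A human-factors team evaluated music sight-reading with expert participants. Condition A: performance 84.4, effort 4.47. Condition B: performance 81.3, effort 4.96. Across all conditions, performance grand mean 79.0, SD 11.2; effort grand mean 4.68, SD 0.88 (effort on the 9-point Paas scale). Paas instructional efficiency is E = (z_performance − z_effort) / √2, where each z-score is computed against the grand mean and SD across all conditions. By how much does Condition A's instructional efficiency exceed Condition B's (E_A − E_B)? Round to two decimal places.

0.59

Condition A: z_P = (84.4 − 79.0)/11.2 = 0.4821; z_E = (4.47 − 4.68)/0.88 = -0.2386; E_A = (0.4821 − (-0.2386))/√2 = 0.5096.
Condition B: z_P = (81.3 − 79.0)/11.2 = 0.2054; z_E = (4.96 − 4.68)/0.88 = 0.3182; E_B = (0.2054 − 0.3182)/√2 = -0.0798.
E_A − E_B = 0.5096 − (-0.0798) = 0.5894 ≈ 0.59.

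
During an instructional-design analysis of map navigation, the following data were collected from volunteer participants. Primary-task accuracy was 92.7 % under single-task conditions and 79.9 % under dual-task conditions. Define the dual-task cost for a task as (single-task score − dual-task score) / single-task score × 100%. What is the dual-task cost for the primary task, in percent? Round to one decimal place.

13.8

Cost = (92.7 − 79.9) / 92.7 × 100%
     = 12.8000 / 92.7 × 100% = 13.8080%.
≈ 13.8%.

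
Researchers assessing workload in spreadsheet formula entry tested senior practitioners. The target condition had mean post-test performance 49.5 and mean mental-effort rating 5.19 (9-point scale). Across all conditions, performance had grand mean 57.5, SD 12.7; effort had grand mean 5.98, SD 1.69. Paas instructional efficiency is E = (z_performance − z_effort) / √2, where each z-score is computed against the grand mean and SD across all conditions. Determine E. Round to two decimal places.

z_performance = (49.5 − 57.5) / 12.7 = -8.0000 / 12.7 = -0.6299.
z_effort = (5.19 − 5.98) / 1.69 = -0.7900 / 1.69 = -0.4675.
z_P − z_E = -0.6299 − (-0.4675) = -0.1624.
E = -0.1624 / √2 = -0.1624 / 1.41421 = -0.1148 ≈ -0.11.

-0.11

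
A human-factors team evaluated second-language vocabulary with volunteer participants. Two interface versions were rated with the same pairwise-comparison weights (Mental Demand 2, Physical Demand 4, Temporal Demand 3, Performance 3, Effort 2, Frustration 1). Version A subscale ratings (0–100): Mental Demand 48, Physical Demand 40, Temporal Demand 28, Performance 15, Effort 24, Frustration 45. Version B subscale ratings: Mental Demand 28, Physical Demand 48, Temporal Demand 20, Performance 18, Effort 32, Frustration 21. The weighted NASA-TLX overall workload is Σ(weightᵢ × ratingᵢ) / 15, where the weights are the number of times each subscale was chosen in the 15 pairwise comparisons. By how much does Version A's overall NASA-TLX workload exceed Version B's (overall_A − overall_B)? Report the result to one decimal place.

2.1

Version A weighted sum = 2·48 + 4·40 + 3·28 + 3·15 + 2·24 + 1·45 = 96 + 160 + 84 + 45 + 48 + 45 = 478; overall_A = 478/15 = 31.8667.
Version B weighted sum = 2·28 + 4·48 + 3·20 + 3·18 + 2·32 + 1·21 = 56 + 192 + 60 + 54 + 64 + 21 = 447; overall_B = 447/15 = 29.8000.
Difference = 31.8667 − 29.8000 = 2.0667 ≈ 2.1.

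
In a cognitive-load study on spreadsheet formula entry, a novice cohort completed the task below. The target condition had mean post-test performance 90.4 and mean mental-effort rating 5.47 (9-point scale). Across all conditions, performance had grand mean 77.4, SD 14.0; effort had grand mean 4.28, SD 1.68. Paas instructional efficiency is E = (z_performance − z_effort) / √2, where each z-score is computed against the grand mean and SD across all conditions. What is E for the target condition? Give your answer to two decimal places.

z_performance = (90.4 − 77.4) / 14.0 = 13.0000 / 14.0 = 0.9286.
z_effort = (5.47 − 4.28) / 1.68 = 1.1900 / 1.68 = 0.7083.
z_P − z_E = 0.9286 − 0.7083 = 0.2203.
E = 0.2203 / √2 = 0.2203 / 1.41421 = 0.1558 ≈ 0.16.

0.16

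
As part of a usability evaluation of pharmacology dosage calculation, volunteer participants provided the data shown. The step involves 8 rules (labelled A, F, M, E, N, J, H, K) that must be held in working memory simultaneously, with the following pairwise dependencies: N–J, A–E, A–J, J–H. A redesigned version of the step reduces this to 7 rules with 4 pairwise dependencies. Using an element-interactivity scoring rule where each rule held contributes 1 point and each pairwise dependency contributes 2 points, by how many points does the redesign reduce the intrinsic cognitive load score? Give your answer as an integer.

Original: 8 × 1 + 4 × 2 = 8 + 8 = 16.
Redesigned: 7 × 1 + 4 × 2 = 7 + 8 = 15.
Reduction = 16 − 15 = 1.

1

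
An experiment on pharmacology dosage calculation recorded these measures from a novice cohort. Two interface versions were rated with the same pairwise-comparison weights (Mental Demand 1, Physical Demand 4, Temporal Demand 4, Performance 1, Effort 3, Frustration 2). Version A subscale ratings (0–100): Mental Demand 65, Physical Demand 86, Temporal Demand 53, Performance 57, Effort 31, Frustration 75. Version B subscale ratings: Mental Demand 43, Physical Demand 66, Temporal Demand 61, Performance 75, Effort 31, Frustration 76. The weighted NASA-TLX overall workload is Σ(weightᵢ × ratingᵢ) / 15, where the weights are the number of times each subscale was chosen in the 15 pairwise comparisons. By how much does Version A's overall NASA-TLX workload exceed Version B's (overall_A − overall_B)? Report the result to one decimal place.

3.3

Version A weighted sum = 1·65 + 4·86 + 4·53 + 1·57 + 3·31 + 2·75 = 65 + 344 + 212 + 57 + 93 + 150 = 921; overall_A = 921/15 = 61.4000.
Version B weighted sum = 1·43 + 4·66 + 4·61 + 1·75 + 3·31 + 2·76 = 43 + 264 + 244 + 75 + 93 + 152 = 871; overall_B = 871/15 = 58.0667.
Difference = 61.4000 − 58.0667 = 3.3333 ≈ 3.3.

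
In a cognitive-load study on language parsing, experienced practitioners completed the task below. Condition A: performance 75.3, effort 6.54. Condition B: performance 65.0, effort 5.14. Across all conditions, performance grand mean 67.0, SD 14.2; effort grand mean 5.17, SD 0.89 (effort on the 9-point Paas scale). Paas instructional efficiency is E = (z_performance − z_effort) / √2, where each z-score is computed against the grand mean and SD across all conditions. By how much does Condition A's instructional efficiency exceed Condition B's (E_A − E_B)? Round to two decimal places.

-0.60

Condition A: z_P = (75.3 − 67.0)/14.2 = 0.5845; z_E = (6.54 − 5.17)/0.89 = 1.5393; E_A = (0.5845 − 1.5393)/√2 = -0.6751.
Condition B: z_P = (65.0 − 67.0)/14.2 = -0.1408; z_E = (5.14 − 5.17)/0.89 = -0.0337; E_B = (-0.1408 − (-0.0337))/√2 = -0.0757.
E_A − E_B = -0.6751 − (-0.0757) = -0.5994 ≈ -0.60.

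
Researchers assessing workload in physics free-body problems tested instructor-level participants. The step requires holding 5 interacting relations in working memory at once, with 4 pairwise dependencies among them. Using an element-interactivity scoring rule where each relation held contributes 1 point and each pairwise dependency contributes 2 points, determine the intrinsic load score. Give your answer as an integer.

13

Element contribution: 5 × 1 = 5.
Interaction contribution: 4 × 2 = 8.
Intrinsic load = 5 + 8 = 13.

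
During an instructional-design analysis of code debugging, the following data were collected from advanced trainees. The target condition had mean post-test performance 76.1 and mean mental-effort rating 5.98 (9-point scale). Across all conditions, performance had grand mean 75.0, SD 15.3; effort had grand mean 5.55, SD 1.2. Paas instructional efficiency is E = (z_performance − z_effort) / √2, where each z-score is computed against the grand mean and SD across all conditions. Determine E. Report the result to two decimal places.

-0.20

z_performance = (76.1 − 75.0) / 15.3 = 1.1000 / 15.3 = 0.0719.
z_effort = (5.98 − 5.55) / 1.2 = 0.4300 / 1.2 = 0.3583.
z_P − z_E = 0.0719 − 0.3583 = -0.2864.
E = -0.2864 / √2 = -0.2864 / 1.41421 = -0.2025 ≈ -0.20.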